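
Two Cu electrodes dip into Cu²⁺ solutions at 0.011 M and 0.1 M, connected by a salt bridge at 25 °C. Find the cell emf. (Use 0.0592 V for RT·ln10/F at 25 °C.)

0.028 V

Both half-cells are Cu²⁺/Cu, so E°_cell = 0. The concentrated side is the cathode; the cell reaction moves Cu²⁺ from high to low concentration with n = 2.
Q = [Cu²⁺]_dilute/[Cu²⁺]_conc = 0.011/0.1 = 0.110.
E = 0 − (0.0592/2) log Q = −(0.0592/2)(-0.959) = 0.0284 V.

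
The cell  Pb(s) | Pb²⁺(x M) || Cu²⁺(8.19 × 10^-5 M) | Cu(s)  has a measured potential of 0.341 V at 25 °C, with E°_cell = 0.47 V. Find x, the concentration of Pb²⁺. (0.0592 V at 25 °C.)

1.9 M

From the Nernst equation, log Q = n(E° − E)/0.0592 = 2(0.47 − 0.341)/0.0592 = 4.358, so Q = 2.28 × 10^4.
With Q = [Pb²⁺]/[Cu²⁺] and the known concentrations, [Pb²⁺] in the numerator gives [Pb²⁺] = 1.9 M.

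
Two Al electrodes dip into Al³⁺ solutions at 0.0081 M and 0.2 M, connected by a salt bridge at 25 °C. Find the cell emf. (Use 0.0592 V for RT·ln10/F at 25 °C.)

Both half-cells are Al³⁺/Al, so E°_cell = 0. The concentrated side is the cathode; the cell reaction moves Al³⁺ from high to low concentration with n = 3.
Q = [Al³⁺]_dilute/[Al³⁺]_conc = 0.0081/0.2 = 0.0405.
E = 0 − (0.0592/3) log Q = −(0.0592/3)(-1.393) = 0.0275 V.

0.027 V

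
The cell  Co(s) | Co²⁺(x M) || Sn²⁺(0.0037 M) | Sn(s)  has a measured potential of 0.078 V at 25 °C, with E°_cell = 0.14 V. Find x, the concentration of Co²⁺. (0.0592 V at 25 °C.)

0.46 M

From the Nernst equation, log Q = n(E° − E)/0.0592 = 2(0.14 − 0.078)/0.0592 = 2.095, so Q = 124.
With Q = [Co²⁺]/[Sn²⁺] and the known concentrations, [Co²⁺] in the numerator gives [Co²⁺] = 0.46 M.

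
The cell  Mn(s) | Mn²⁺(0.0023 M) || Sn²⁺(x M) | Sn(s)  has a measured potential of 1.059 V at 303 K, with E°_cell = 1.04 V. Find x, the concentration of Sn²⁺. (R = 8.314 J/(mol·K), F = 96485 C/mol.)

0.0099 M

From the Nernst equation, ln Q = nF(E° − E)/RT = 2×96485×(1.04 − 1.059)/(8.314×303) = -1.455, so Q = 0.233.
With Q = [Mn²⁺]/[Sn²⁺] and the known concentrations, [Sn²⁺] in the denominator gives [Sn²⁺] = 0.0099 M.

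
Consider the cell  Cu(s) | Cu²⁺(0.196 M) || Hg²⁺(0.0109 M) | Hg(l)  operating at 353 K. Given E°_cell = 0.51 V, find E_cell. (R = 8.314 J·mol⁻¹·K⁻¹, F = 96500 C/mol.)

Balancing electrons gives n = 2; the reaction quotient is Q = [Cu²⁺]/[Hg²⁺] = 18.0.
E = E° − (RT/nF) ln Q = 0.51 − (8.314×353)/(2×96500) × (2.889) = 0.510 − 0.044 = 0.466 V.

0.466 V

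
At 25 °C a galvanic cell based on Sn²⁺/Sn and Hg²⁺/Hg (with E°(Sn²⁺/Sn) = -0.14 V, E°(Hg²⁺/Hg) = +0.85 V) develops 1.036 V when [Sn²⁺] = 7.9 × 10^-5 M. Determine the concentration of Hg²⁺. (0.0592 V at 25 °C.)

From the Nernst equation, log Q = n(E° − E)/0.0592 = 2(0.99 − 1.036)/0.0592 = -1.554, so Q = 0.0279.
With Q = [Sn²⁺]/[Hg²⁺] and the known concentrations, [Hg²⁺] in the denominator gives [Hg²⁺] = 0.0028 M.

0.0028 M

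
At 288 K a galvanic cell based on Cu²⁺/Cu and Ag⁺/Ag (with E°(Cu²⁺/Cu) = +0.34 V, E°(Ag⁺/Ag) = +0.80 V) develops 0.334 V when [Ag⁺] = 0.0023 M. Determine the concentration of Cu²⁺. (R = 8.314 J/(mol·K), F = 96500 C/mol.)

0.14 M

From the Nernst equation, ln Q = nF(E° − E)/RT = 2×96500×(0.46 − 0.334)/(8.314×288) = 10.156, so Q = 2.57 × 10^4.
With Q = [Cu²⁺]/[Ag⁺]^2 and the known concentrations, [Cu²⁺] in the numerator gives [Cu²⁺] = 0.14 M.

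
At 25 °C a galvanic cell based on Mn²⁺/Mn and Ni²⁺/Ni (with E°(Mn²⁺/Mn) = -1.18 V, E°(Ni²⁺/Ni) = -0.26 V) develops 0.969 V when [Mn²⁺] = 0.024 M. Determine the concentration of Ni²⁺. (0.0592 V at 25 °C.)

From the Nernst equation, log Q = n(E° − E)/0.0592 = 2(0.92 − 0.969)/0.0592 = -1.655, so Q = 0.0221.
With Q = [Mn²⁺]/[Ni²⁺] and the known concentrations, [Ni²⁺] in the denominator gives [Ni²⁺] = 1.1 M.

1.1 M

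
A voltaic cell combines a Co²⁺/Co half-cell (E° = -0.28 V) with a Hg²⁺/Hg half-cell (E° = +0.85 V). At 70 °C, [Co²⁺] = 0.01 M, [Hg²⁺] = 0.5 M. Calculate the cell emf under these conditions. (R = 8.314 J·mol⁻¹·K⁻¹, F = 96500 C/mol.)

1.19 V

The Hg²⁺/Hg couple has the higher reduction potential and acts as the cathode, so E°_cell = +0.85 − (-0.28) = 1.13 V.
Balancing electrons gives n = 2; the reaction quotient is Q = [Co²⁺]/[Hg²⁺] = 0.0200.
E = E° − (RT/nF) ln Q = 1.13 − (8.314×343)/(2×96500) × (-3.912) = 1.130 + 0.058 = 1.188 V.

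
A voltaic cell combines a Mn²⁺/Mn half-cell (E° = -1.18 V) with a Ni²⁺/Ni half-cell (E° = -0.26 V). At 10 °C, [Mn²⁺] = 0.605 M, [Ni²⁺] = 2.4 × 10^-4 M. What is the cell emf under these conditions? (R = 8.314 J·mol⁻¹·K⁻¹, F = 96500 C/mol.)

0.825 V

The Ni²⁺/Ni couple has the higher reduction potential and acts as the cathode, so E°_cell = -0.26 − (-1.18) = 0.92 V.
Balancing electrons gives n = 2; the reaction quotient is Q = [Mn²⁺]/[Ni²⁺] = 2520.
E = E° − (RT/nF) ln Q = 0.92 − (8.314×283)/(2×96500) × (7.832) = 0.920 − 0.095 = 0.825 V.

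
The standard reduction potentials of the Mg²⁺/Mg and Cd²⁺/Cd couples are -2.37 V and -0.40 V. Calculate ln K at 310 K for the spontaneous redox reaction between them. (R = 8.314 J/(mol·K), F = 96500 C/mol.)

ln K = 147.5

E°_cell = -0.40 − (-2.37) = 1.97 V, with n = 2 electrons transferred.
At equilibrium E = 0, so the Nernst equation gives ln K = nFE°/RT = (2)(96500)(1.97)/((8.314)(310)) = 147.52.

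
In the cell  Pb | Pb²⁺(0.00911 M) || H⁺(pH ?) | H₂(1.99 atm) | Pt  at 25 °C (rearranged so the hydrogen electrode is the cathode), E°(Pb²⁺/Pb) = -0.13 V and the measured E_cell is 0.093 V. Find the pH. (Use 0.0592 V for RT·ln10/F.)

E°_cell = 0.13 V and n = 2.
log Q = n(E° − E)/0.0592 = 2×(0.13 − 0.093)/0.0592 = 1.250.
With Q = [Pb²⁺]·P(H₂) / [H⁺]^2, solving for [H⁺] gives log[H⁺] = -1.496, so pH = 1.50.

pH = 1.50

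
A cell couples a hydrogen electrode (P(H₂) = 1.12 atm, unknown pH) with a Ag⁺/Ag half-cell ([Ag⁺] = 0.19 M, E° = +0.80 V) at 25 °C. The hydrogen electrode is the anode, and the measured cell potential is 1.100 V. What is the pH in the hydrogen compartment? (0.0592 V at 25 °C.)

pH = 5.76

E°_cell = 0.80 V and n = 2.
log Q = n(E° − E)/0.0592 = 2×(0.80 − 1.100)/0.0592 = -10.135.
With Q = [H⁺]^2 / ([Ag⁺]^2·P(H₂)), solving for [H⁺] gives log[H⁺] = -5.764, so pH = 5.76.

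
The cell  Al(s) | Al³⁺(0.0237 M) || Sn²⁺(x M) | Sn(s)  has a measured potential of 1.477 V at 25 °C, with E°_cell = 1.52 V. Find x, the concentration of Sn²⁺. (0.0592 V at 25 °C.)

From the Nernst equation, log Q = n(E° − E)/0.0592 = 6(1.52 − 1.477)/0.0592 = 4.358, so Q = 2.28 × 10^4.
With Q = [Al³⁺]^2/[Sn²⁺]^3 and the known concentrations, [Sn²⁺]^3 in the denominator gives [Sn²⁺] = 0.0029 M.

0.0029 M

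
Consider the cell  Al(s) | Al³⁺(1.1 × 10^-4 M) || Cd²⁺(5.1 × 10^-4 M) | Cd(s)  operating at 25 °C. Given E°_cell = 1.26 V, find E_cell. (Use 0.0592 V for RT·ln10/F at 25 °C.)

1.24 V

Balancing electrons gives n = 6; the reaction quotient is Q = [Al³⁺]^2/[Cd²⁺]^3 = 91.2.
At 25 °C, E = E° − (0.0592/n) log Q = 1.26 − (0.0592/6)(1.960) = 1.260 − 0.019 = 1.241 V.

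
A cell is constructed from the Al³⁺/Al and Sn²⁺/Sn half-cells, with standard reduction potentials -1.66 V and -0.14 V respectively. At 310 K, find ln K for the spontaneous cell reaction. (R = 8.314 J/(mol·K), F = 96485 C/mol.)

ln K = 341.4

E°_cell = -0.14 − (-1.66) = 1.52 V, with n = 6 electrons transferred.
At equilibrium E = 0, so the Nernst equation gives ln K = nFE°/RT = (6)(96485)(1.52)/((8.314)(310)) = 341.42.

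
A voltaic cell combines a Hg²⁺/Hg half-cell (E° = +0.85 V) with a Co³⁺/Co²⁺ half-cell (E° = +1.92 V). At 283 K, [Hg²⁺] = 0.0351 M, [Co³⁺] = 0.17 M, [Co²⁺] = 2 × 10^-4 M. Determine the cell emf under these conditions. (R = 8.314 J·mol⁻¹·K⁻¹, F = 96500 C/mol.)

The Co³⁺/Co²⁺ couple has the higher reduction potential and acts as the cathode, so E°_cell = +1.92 − (+0.85) = 1.07 V.
Balancing electrons gives n = 2; the reaction quotient is Q = [Hg²⁺]·[Co²⁺]^2/[Co³⁺]^2 = 4.86 × 10^-8.
E = E° − (RT/nF) ln Q = 1.07 − (8.314×283)/(2×96500) × (-16.840) = 1.070 + 0.205 = 1.275 V.

1.28 V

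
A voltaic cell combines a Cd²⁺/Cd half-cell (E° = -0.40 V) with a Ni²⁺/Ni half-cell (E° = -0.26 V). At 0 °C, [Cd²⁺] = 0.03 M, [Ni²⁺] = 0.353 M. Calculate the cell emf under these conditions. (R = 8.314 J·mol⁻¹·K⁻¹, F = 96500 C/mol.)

0.169 V

The Ni²⁺/Ni couple has the higher reduction potential and acts as the cathode, so E°_cell = -0.26 − (-0.40) = 0.14 V.
Balancing electrons gives n = 2; the reaction quotient is Q = [Cd²⁺]/[Ni²⁺] = 0.0850.
E = E° − (RT/nF) ln Q = 0.14 − (8.314×273)/(2×96500) × (-2.465) = 0.140 + 0.029 = 0.169 V.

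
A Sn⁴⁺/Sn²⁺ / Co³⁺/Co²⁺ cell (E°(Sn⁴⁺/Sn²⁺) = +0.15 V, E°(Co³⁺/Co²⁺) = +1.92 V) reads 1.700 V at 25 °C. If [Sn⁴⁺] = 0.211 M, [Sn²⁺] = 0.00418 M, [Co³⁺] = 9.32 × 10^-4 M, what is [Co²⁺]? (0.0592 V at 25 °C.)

0.002 M

From the Nernst equation, log Q = n(E° − E)/0.0592 = 2(1.77 − 1.700)/0.0592 = 2.365, so Q = 232.
With Q = [Sn⁴⁺]·[Co²⁺]^2/([Sn²⁺]·[Co³⁺]^2) and the known concentrations, [Co²⁺]^2 in the numerator gives [Co²⁺] = 0.002 M.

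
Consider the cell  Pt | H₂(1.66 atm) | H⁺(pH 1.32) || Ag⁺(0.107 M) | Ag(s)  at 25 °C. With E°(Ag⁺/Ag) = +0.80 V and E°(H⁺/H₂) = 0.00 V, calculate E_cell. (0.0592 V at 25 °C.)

The Ag⁺/Ag couple is the cathode, so E°_cell = 0.80 V; n = 2.
[H⁺] = 10^(−1.32) = 0.048 M, and Q = [H⁺]^2 / ([Ag⁺]^2·P(H₂)) = 0.121.
E = E° − (0.0592/2) log Q = 0.80 − (0.0592/2)(-0.919) = 0.827 V.

0.83 V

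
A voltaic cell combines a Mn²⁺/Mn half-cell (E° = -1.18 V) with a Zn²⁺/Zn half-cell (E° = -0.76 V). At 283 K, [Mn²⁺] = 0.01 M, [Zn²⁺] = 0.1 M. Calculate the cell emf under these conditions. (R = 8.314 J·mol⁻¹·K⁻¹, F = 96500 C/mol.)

The Zn²⁺/Zn couple has the higher reduction potential and acts as the cathode, so E°_cell = -0.76 − (-1.18) = 0.42 V.
Balancing electrons gives n = 2; the reaction quotient is Q = [Mn²⁺]/[Zn²⁺] = 0.100.
E = E° − (RT/nF) ln Q = 0.42 − (8.314×283)/(2×96500) × (-2.303) = 0.420 + 0.028 = 0.448 V.

0.448 V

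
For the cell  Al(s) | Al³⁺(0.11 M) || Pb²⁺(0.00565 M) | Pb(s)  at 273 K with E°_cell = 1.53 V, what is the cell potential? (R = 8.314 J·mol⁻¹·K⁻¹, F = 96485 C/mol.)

Balancing electrons gives n = 6; the reaction quotient is Q = [Al³⁺]^2/[Pb²⁺]^3 = 6.71 × 10^4.
E = E° − (RT/nF) ln Q = 1.53 − (8.314×273)/(6×96485) × (11.114) = 1.530 − 0.044 = 1.486 V.

1.49 V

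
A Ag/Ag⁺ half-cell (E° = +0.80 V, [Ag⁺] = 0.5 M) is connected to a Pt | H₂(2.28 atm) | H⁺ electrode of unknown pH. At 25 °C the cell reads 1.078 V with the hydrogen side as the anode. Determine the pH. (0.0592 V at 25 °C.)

pH = 4.82

E°_cell = 0.80 V and n = 2.
log Q = n(E° − E)/0.0592 = 2×(0.80 − 1.078)/0.0592 = -9.392.
With Q = [H⁺]^2 / ([Ag⁺]^2·P(H₂)), solving for [H⁺] gives log[H⁺] = -4.818, so pH = 4.82.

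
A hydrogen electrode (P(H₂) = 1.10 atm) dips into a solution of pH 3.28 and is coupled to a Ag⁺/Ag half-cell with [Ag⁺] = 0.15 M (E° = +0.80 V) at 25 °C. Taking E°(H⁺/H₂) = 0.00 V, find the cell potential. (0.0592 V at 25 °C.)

0.95 V

The Ag⁺/Ag couple is the cathode, so E°_cell = 0.80 V; n = 2.
[H⁺] = 10^(−3.28) = 5.2 × 10^-4 M, and Q = [H⁺]^2 / ([Ag⁺]^2·P(H₂)) = 1.11 × 10^-5.
E = E° − (0.0592/2) log Q = 0.80 − (0.0592/2)(-4.954) = 0.947 V.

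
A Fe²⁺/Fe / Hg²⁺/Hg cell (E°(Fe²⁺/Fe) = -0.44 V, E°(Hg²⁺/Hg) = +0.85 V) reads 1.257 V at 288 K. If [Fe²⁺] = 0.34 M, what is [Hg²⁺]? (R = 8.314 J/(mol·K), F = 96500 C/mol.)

From the Nernst equation, ln Q = nF(E° − E)/RT = 2×96500×(1.29 − 1.257)/(8.314×288) = 2.660, so Q = 14.3.
With Q = [Fe²⁺]/[Hg²⁺] and the known concentrations, [Hg²⁺] in the denominator gives [Hg²⁺] = 0.024 M.

0.024 M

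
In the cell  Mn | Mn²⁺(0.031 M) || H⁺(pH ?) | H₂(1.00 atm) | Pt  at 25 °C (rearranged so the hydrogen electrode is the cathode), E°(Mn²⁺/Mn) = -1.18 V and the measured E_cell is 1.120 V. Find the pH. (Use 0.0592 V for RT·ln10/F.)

E°_cell = 1.18 V and n = 2.
log Q = n(E° − E)/0.0592 = 2×(1.18 − 1.120)/0.0592 = 2.027.
With Q = [Mn²⁺]·P(H₂) / [H⁺]^2, solving for [H⁺] gives log[H⁺] = -1.768, so pH = 1.77.

pH = 1.77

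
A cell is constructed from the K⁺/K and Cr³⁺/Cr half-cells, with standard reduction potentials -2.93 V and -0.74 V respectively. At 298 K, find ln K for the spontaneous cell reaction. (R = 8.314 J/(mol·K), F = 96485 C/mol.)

ln K = 255.9

E°_cell = -0.74 − (-2.93) = 2.19 V, with n = 3 electrons transferred.
At equilibrium E = 0, so the Nernst equation gives ln K = nFE°/RT = (3)(96485)(2.19)/((8.314)(298)) = 255.86.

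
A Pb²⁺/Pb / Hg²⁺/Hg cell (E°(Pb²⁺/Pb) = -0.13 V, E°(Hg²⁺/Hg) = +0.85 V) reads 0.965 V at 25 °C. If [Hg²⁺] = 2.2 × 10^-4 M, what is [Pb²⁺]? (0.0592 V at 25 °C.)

7.1 × 10^-4 M

From the Nernst equation, log Q = n(E° − E)/0.0592 = 2(0.98 − 0.965)/0.0592 = 0.507, so Q = 3.21.
With Q = [Pb²⁺]/[Hg²⁺] and the known concentrations, [Pb²⁺] in the numerator gives [Pb²⁺] = 7.1 × 10^-4 M.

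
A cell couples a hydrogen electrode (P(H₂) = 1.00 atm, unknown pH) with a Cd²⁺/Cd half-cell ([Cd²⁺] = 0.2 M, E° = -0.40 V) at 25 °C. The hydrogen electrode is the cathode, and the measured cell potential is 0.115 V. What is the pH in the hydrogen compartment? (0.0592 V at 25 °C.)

E°_cell = 0.40 V and n = 2.
log Q = n(E° − E)/0.0592 = 2×(0.40 − 0.115)/0.0592 = 9.628.
With Q = [Cd²⁺]·P(H₂) / [H⁺]^2, solving for [H⁺] gives log[H⁺] = -5.164, so pH = 5.16.

pH = 5.16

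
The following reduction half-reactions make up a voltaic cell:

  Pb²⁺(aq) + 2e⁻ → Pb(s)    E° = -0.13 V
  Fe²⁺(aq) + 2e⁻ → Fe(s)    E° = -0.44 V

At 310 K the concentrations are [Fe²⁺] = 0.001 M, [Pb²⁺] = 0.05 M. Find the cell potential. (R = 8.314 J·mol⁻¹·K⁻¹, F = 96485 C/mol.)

0.362 V

The Pb²⁺/Pb couple has the higher reduction potential and acts as the cathode, so E°_cell = -0.13 − (-0.44) = 0.31 V.
Balancing electrons gives n = 2; the reaction quotient is Q = [Fe²⁺]/[Pb²⁺] = 0.0200.
E = E° − (RT/nF) ln Q = 0.31 − (8.314×310)/(2×96485) × (-3.912) = 0.310 + 0.052 = 0.362 V.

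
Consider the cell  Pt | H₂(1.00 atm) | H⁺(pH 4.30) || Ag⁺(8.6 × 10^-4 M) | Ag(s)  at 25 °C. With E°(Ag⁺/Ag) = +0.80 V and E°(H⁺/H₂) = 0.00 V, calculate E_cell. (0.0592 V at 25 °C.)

The Ag⁺/Ag couple is the cathode, so E°_cell = 0.80 V; n = 2.
[H⁺] = 10^(−4.30) = 5 × 10^-5 M, and Q = [H⁺]^2 / ([Ag⁺]^2·P(H₂)) = 0.00340.
E = E° − (0.0592/2) log Q = 0.80 − (0.0592/2)(-2.469) = 0.873 V.

0.87 V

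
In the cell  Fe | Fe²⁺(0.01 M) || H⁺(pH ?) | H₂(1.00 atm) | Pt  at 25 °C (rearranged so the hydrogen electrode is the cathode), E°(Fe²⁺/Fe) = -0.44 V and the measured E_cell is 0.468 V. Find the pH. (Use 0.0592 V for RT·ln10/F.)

E°_cell = 0.44 V and n = 2.
log Q = n(E° − E)/0.0592 = 2×(0.44 − 0.468)/0.0592 = -0.946.
With Q = [Fe²⁺]·P(H₂) / [H⁺]^2, solving for [H⁺] gives log[H⁺] = -0.527, so pH = 0.53.

pH = 0.53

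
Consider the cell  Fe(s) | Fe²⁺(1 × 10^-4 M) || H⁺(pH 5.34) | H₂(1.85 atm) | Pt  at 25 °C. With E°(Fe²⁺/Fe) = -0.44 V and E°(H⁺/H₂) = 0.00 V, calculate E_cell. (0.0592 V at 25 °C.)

0.23 V

The hydrogen couple is the cathode, so E°_cell = 0.44 V; n = 2.
[H⁺] = 10^(−5.34) = 4.6 × 10^-6 M, and Q = [Fe²⁺]·P(H₂) / [H⁺]^2 = 8.85 × 10^6.
E = E° − (0.0592/2) log Q = 0.44 − (0.0592/2)(6.947) = 0.234 V.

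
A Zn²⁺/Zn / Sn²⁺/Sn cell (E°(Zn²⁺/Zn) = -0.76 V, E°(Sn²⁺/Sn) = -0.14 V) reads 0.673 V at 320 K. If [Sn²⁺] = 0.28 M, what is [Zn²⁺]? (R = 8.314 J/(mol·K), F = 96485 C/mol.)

From the Nernst equation, ln Q = nF(E° − E)/RT = 2×96485×(0.62 − 0.673)/(8.314×320) = -3.844, so Q = 0.0214.
With Q = [Zn²⁺]/[Sn²⁺] and the known concentrations, [Zn²⁺] in the numerator gives [Zn²⁺] = 0.006 M.

0.006 M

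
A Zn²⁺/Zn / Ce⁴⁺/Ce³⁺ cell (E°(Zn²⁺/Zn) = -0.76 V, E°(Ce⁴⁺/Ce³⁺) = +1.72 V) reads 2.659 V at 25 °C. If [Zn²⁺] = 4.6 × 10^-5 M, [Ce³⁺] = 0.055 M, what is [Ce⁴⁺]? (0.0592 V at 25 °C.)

0.39 M

From the Nernst equation, log Q = n(E° − E)/0.0592 = 2(2.48 − 2.659)/0.0592 = -6.047, so Q = 8.97 × 10^-7.
With Q = [Zn²⁺]·[Ce³⁺]^2/[Ce⁴⁺]^2 and the known concentrations, [Ce⁴⁺]^2 in the denominator gives [Ce⁴⁺] = 0.39 M.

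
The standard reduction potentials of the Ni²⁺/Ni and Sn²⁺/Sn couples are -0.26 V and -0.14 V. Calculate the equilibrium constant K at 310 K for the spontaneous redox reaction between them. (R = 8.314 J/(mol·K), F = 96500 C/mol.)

E°_cell = -0.14 − (-0.26) = 0.12 V, with n = 2 electrons transferred.
At equilibrium E = 0, so the Nernst equation gives ln K = nFE°/RT = (2)(96500)(0.12)/((8.314)(310)) = 8.99.
K = e^8.99 = 8000.

8000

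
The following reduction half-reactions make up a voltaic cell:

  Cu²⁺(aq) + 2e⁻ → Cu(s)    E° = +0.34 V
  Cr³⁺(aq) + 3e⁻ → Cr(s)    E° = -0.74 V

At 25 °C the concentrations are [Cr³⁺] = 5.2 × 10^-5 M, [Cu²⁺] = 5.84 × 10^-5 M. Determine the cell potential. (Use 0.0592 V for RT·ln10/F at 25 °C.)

1.04 V

The Cu²⁺/Cu couple has the higher reduction potential and acts as the cathode, so E°_cell = +0.34 − (-0.74) = 1.08 V.
Balancing electrons gives n = 6; the reaction quotient is Q = [Cr³⁺]^2/[Cu²⁺]^3 = 1.36 × 10^4.
At 25 °C, E = E° − (0.0592/n) log Q = 1.08 − (0.0592/6)(4.133) = 1.080 − 0.041 = 1.039 V.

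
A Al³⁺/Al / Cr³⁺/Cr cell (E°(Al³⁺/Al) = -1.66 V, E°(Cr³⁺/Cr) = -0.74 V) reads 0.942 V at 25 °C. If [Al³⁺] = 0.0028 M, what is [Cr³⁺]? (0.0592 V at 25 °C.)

0.036 M

From the Nernst equation, log Q = n(E° − E)/0.0592 = 3(0.92 − 0.942)/0.0592 = -1.115, so Q = 0.0768.
With Q = [Al³⁺]/[Cr³⁺] and the known concentrations, [Cr³⁺] in the denominator gives [Cr³⁺] = 0.036 M.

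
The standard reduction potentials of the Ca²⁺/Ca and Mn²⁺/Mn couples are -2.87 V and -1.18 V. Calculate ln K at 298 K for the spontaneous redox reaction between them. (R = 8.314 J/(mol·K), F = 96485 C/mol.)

E°_cell = -1.18 − (-2.87) = 1.69 V, with n = 2 electrons transferred.
At equilibrium E = 0, so the Nernst equation gives ln K = nFE°/RT = (2)(96485)(1.69)/((8.314)(298)) = 131.63.

ln K = 131.6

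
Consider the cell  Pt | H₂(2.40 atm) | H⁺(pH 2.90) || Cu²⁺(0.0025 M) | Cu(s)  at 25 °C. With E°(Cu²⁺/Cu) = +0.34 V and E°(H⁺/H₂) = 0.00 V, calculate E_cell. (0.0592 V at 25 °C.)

0.45 V

The Cu²⁺/Cu couple is the cathode, so E°_cell = 0.34 V; n = 2.
[H⁺] = 10^(−2.90) = 0.0013 M, and Q = [H⁺]^2 / ([Cu²⁺]·P(H₂)) = 2.64 × 10^-4.
E = E° − (0.0592/2) log Q = 0.34 − (0.0592/2)(-3.578) = 0.446 V.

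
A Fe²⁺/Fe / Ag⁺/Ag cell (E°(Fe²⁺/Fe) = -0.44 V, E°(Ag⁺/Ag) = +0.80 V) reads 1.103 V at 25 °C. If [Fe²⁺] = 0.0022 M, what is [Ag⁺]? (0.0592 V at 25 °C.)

From the Nernst equation, log Q = n(E° − E)/0.0592 = 2(1.24 − 1.103)/0.0592 = 4.628, so Q = 4.25 × 10^4.
With Q = [Fe²⁺]/[Ag⁺]^2 and the known concentrations, [Ag⁺]^2 in the denominator gives [Ag⁺] = 2.3 × 10^-4 M.

2.3 × 10^-4 M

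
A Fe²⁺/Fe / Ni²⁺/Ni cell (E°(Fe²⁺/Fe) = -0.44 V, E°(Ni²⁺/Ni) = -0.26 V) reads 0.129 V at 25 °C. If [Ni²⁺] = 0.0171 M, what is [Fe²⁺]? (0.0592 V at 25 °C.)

0.9 M

From the Nernst equation, log Q = n(E° − E)/0.0592 = 2(0.18 − 0.129)/0.0592 = 1.723, so Q = 52.8.
With Q = [Fe²⁺]/[Ni²⁺] and the known concentrations, [Fe²⁺] in the numerator gives [Fe²⁺] = 0.9 M.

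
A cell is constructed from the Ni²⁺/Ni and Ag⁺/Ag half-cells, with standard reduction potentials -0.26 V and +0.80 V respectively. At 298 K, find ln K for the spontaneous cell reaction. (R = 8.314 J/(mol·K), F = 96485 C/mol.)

E°_cell = +0.80 − (-0.26) = 1.06 V, with n = 2 electrons transferred.
At equilibrium E = 0, so the Nernst equation gives ln K = nFE°/RT = (2)(96485)(1.06)/((8.314)(298)) = 82.56.

ln K = 82.6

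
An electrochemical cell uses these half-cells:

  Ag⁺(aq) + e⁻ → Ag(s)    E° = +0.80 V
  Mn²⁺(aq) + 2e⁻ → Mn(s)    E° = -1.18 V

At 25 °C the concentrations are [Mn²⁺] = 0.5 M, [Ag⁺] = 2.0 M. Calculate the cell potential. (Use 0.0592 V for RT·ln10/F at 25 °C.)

The Ag⁺/Ag couple has the higher reduction potential and acts as the cathode, so E°_cell = +0.80 − (-1.18) = 1.98 V.
Balancing electrons gives n = 2; the reaction quotient is Q = [Mn²⁺]/[Ag⁺]^2 = 0.125.
At 25 °C, E = E° − (0.0592/n) log Q = 1.98 − (0.0592/2)(-0.903) = 1.980 + 0.027 = 2.007 V.

2.01 V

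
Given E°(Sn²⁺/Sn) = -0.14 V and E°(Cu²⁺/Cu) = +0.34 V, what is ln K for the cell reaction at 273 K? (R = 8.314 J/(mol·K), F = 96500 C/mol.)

E°_cell = +0.34 − (-0.14) = 0.48 V, with n = 2 electrons transferred.
At equilibrium E = 0, so the Nernst equation gives ln K = nFE°/RT = (2)(96500)(0.48)/((8.314)(273)) = 40.82.

ln K = 40.8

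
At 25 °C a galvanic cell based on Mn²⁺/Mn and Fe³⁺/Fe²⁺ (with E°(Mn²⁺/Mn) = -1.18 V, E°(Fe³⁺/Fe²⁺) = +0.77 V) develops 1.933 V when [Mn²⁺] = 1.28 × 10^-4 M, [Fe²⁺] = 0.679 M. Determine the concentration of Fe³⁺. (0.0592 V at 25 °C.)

From the Nernst equation, log Q = n(E° − E)/0.0592 = 2(1.95 − 1.933)/0.0592 = 0.574, so Q = 3.75.
With Q = [Mn²⁺]·[Fe²⁺]^2/[Fe³⁺]^2 and the known concentrations, [Fe³⁺]^2 in the denominator gives [Fe³⁺] = 0.004 M.

0.004 M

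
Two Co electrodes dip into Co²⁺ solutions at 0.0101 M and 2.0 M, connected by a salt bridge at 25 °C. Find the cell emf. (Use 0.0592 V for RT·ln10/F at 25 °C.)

Both half-cells are Co²⁺/Co, so E°_cell = 0. The concentrated side is the cathode; the cell reaction moves Co²⁺ from high to low concentration with n = 2.
Q = [Co²⁺]_dilute/[Co²⁺]_conc = 0.0101/2.0 = 0.00505.
E = 0 − (0.0592/2) log Q = −(0.0592/2)(-2.297) = 0.0680 V.

0.068 V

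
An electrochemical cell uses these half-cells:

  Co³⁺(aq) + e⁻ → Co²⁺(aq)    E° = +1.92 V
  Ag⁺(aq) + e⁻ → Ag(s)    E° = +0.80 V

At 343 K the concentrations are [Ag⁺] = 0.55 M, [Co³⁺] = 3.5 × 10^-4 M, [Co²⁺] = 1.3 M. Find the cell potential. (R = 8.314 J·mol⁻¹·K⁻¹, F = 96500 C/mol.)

0.895 V

The Co³⁺/Co²⁺ couple has the higher reduction potential and acts as the cathode, so E°_cell = +1.92 − (+0.80) = 1.12 V.
Balancing electrons gives n = 1; the reaction quotient is Q = [Ag⁺]·[Co²⁺]/[Co³⁺] = 2040.
E = E° − (RT/nF) ln Q = 1.12 − (8.314×343)/(1×96500) × (7.622) = 1.120 − 0.225 = 0.895 V.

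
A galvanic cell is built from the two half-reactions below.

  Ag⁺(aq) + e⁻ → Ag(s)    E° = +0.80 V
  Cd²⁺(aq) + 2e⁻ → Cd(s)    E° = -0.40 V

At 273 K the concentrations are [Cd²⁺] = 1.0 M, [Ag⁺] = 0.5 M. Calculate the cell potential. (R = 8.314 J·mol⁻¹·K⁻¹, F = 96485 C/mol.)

1.18 V

The Ag⁺/Ag couple has the higher reduction potential and acts as the cathode, so E°_cell = +0.80 − (-0.40) = 1.20 V.
Balancing electrons gives n = 2; the reaction quotient is Q = [Cd²⁺]/[Ag⁺]^2 = 4.00.
E = E° − (RT/nF) ln Q = 1.20 − (8.314×273)/(2×96485) × (1.386) = 1.200 − 0.016 = 1.184 V.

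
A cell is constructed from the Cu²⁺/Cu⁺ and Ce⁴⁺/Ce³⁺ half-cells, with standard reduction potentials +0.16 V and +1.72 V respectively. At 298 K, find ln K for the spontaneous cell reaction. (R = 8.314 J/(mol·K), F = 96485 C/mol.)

E°_cell = +1.72 − (+0.16) = 1.56 V, with n = 1 electron transferred.
At equilibrium E = 0, so the Nernst equation gives ln K = nFE°/RT = (1)(96485)(1.56)/((8.314)(298)) = 60.75.

ln K = 60.8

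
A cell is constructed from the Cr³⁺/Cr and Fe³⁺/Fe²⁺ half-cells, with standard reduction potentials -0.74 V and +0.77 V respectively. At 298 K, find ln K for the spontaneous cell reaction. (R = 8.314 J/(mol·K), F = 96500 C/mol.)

ln K = 176.4

E°_cell = +0.77 − (-0.74) = 1.51 V, with n = 3 electrons transferred.
At equilibrium E = 0, so the Nernst equation gives ln K = nFE°/RT = (3)(96500)(1.51)/((8.314)(298)) = 176.44.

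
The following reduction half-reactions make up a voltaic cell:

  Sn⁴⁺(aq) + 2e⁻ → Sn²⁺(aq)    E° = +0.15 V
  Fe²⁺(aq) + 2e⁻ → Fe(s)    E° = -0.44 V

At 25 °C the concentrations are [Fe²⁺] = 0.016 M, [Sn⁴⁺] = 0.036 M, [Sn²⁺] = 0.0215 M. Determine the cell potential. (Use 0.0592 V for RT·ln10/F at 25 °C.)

0.650 V

The Sn⁴⁺/Sn²⁺ couple has the higher reduction potential and acts as the cathode, so E°_cell = +0.15 − (-0.44) = 0.59 V.
Balancing electrons gives n = 2; the reaction quotient is Q = [Fe²⁺]·[Sn²⁺]/[Sn⁴⁺] = 0.00956.
At 25 °C, E = E° − (0.0592/n) log Q = 0.59 − (0.0592/2)(-2.020) = 0.590 + 0.060 = 0.650 V.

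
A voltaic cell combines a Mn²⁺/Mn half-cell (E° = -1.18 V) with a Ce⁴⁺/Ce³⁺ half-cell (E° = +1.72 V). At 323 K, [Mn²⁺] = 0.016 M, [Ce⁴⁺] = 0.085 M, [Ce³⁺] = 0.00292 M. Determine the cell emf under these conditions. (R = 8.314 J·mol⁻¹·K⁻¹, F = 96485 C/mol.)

3.05 V

The Ce⁴⁺/Ce³⁺ couple has the higher reduction potential and acts as the cathode, so E°_cell = +1.72 − (-1.18) = 2.90 V.
Balancing electrons gives n = 2; the reaction quotient is Q = [Mn²⁺]·[Ce³⁺]^2/[Ce⁴⁺]^2 = 1.89 × 10^-5.
E = E° − (RT/nF) ln Q = 2.90 − (8.314×323)/(2×96485) × (-10.877) = 2.900 + 0.151 = 3.051 V.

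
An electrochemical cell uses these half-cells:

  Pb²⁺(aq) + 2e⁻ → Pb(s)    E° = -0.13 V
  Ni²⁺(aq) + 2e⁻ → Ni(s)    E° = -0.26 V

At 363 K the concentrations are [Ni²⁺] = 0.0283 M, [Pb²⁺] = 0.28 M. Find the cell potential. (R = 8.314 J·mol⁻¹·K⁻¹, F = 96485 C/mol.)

0.166 V

The Pb²⁺/Pb couple has the higher reduction potential and acts as the cathode, so E°_cell = -0.13 − (-0.26) = 0.13 V.
Balancing electrons gives n = 2; the reaction quotient is Q = [Ni²⁺]/[Pb²⁺] = 0.101.
E = E° − (RT/nF) ln Q = 0.13 − (8.314×363)/(2×96485) × (-2.292) = 0.130 + 0.036 = 0.166 V.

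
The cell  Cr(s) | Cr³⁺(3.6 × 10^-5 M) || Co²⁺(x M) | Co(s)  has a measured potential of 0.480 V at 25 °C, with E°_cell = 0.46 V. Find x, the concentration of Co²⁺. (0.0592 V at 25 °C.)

0.0052 M

From the Nernst equation, log Q = n(E° − E)/0.0592 = 6(0.46 − 0.480)/0.0592 = -2.027, so Q = 0.00940.
With Q = [Cr³⁺]^2/[Co²⁺]^3 and the known concentrations, [Co²⁺]^3 in the denominator gives [Co²⁺] = 0.0052 M.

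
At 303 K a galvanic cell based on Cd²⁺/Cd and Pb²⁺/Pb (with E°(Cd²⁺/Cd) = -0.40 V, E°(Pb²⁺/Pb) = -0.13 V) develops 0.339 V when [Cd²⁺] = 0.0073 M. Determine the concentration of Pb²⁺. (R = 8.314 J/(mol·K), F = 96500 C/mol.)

From the Nernst equation, ln Q = nF(E° − E)/RT = 2×96500×(0.27 − 0.339)/(8.314×303) = -5.286, so Q = 0.00506.
With Q = [Cd²⁺]/[Pb²⁺] and the known concentrations, [Pb²⁺] in the denominator gives [Pb²⁺] = 1.4 M.

1.4 M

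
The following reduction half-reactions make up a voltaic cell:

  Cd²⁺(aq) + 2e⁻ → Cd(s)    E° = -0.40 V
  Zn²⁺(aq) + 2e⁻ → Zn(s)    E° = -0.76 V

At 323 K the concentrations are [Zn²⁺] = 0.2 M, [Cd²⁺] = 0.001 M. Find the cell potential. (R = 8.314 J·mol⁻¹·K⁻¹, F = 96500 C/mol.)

0.286 V

The Cd²⁺/Cd couple has the higher reduction potential and acts as the cathode, so E°_cell = -0.40 − (-0.76) = 0.36 V.
Balancing electrons gives n = 2; the reaction quotient is Q = [Zn²⁺]/[Cd²⁺] = 200.
E = E° − (RT/nF) ln Q = 0.36 − (8.314×323)/(2×96500) × (5.298) = 0.360 − 0.074 = 0.286 V.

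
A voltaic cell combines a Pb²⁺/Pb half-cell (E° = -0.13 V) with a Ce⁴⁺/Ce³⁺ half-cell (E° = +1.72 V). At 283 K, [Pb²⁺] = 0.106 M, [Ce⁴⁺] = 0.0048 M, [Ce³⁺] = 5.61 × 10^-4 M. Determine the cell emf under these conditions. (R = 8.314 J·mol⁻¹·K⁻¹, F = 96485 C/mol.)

The Ce⁴⁺/Ce³⁺ couple has the higher reduction potential and acts as the cathode, so E°_cell = +1.72 − (-0.13) = 1.85 V.
Balancing electrons gives n = 2; the reaction quotient is Q = [Pb²⁺]·[Ce³⁺]^2/[Ce⁴⁺]^2 = 0.00145.
E = E° − (RT/nF) ln Q = 1.85 − (8.314×283)/(2×96485) × (-6.538) = 1.850 + 0.080 = 1.930 V.

1.93 V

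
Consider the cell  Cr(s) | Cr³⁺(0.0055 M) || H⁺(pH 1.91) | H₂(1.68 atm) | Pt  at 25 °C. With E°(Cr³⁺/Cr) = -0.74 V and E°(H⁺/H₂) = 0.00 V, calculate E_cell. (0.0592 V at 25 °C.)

0.66 V

The hydrogen couple is the cathode, so E°_cell = 0.74 V; n = 6.
[H⁺] = 10^(−1.91) = 0.012 M, and Q = [Cr³⁺]^2·P(H₂)^3 / [H⁺]^6 = 4.14 × 10^7.
E = E° − (0.0592/6) log Q = 0.74 − (0.0592/6)(7.617) = 0.665 V.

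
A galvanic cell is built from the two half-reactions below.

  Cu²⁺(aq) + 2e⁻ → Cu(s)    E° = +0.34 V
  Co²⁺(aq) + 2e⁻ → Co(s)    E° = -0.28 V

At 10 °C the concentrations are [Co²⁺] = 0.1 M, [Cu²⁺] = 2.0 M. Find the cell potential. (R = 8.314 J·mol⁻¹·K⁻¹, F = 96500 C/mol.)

0.657 V

The Cu²⁺/Cu couple has the higher reduction potential and acts as the cathode, so E°_cell = +0.34 − (-0.28) = 0.62 V.
Balancing electrons gives n = 2; the reaction quotient is Q = [Co²⁺]/[Cu²⁺] = 0.0500.
E = E° − (RT/nF) ln Q = 0.62 − (8.314×283)/(2×96500) × (-2.996) = 0.620 + 0.037 = 0.657 V.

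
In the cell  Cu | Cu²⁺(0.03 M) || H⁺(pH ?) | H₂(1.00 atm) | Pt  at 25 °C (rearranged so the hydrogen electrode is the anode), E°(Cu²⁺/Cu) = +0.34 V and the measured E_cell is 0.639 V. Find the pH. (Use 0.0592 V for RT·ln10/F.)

pH = 5.81

E°_cell = 0.34 V and n = 2.
log Q = n(E° − E)/0.0592 = 2×(0.34 − 0.639)/0.0592 = -10.101.
With Q = [H⁺]^2 / ([Cu²⁺]·P(H₂)), solving for [H⁺] gives log[H⁺] = -5.812, so pH = 5.81.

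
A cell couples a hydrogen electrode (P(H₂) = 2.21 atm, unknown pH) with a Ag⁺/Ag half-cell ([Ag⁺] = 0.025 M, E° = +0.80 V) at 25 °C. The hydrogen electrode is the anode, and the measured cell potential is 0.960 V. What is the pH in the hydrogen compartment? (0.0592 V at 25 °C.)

E°_cell = 0.80 V and n = 2.
log Q = n(E° − E)/0.0592 = 2×(0.80 − 0.960)/0.0592 = -5.405.
With Q = [H⁺]^2 / ([Ag⁺]^2·P(H₂)), solving for [H⁺] gives log[H⁺] = -4.133, so pH = 4.13.

pH = 4.13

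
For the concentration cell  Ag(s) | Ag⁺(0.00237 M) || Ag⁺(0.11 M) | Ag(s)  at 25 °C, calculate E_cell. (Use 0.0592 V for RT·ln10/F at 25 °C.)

0.099 V

Both half-cells are Ag⁺/Ag, so E°_cell = 0. The concentrated side is the cathode; the cell reaction moves Ag⁺ from high to low concentration with n = 1.
Q = [Ag⁺]_dilute/[Ag⁺]_conc = 0.00237/0.11 = 0.0215.
E = 0 − (0.0592/1) log Q = −(0.0592/1)(-1.667) = 0.0987 V.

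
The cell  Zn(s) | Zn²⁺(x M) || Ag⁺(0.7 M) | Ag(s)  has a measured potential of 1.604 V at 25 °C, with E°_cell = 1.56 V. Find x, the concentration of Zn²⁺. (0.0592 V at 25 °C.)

From the Nernst equation, log Q = n(E° − E)/0.0592 = 2(1.56 − 1.604)/0.0592 = -1.486, so Q = 0.0326.
With Q = [Zn²⁺]/[Ag⁺]^2 and the known concentrations, [Zn²⁺] in the numerator gives [Zn²⁺] = 0.016 M.

0.016 M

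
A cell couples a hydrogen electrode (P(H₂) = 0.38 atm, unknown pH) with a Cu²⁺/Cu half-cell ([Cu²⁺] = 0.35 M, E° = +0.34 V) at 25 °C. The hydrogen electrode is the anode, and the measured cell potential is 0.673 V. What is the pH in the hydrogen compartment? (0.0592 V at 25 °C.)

E°_cell = 0.34 V and n = 2.
log Q = n(E° − E)/0.0592 = 2×(0.34 − 0.673)/0.0592 = -11.250.
With Q = [H⁺]^2 / ([Cu²⁺]·P(H₂)), solving for [H⁺] gives log[H⁺] = -6.063, so pH = 6.06.

pH = 6.06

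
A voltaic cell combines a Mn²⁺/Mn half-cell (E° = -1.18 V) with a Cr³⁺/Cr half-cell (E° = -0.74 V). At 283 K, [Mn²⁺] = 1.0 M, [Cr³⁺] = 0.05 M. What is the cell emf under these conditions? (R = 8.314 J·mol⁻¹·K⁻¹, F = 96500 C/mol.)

The Cr³⁺/Cr couple has the higher reduction potential and acts as the cathode, so E°_cell = -0.74 − (-1.18) = 0.44 V.
Balancing electrons gives n = 6; the reaction quotient is Q = [Mn²⁺]^3/[Cr³⁺]^2 = 400.
E = E° − (RT/nF) ln Q = 0.44 − (8.314×283)/(6×96500) × (5.991) = 0.440 − 0.024 = 0.416 V.

0.416 V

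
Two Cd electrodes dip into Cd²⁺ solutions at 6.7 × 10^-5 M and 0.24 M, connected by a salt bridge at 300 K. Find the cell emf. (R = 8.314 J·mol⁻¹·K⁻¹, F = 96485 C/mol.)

0.11 V

Both half-cells are Cd²⁺/Cd, so E°_cell = 0. The concentrated side is the cathode; the cell reaction moves Cd²⁺ from high to low concentration with n = 2.
Q = [Cd²⁺]_dilute/[Cd²⁺]_conc = 6.7 × 10^-5/0.24 = 2.79 × 10^-4.
E = 0 − (RT/nF) ln Q = −((8.314×300)/(2×96485))(-8.184) = 0.1058 V.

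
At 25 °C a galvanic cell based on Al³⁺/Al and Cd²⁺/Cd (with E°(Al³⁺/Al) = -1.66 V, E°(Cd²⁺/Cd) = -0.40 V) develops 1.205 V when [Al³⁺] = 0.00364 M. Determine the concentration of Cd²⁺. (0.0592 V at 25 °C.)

From the Nernst equation, log Q = n(E° − E)/0.0592 = 6(1.26 − 1.205)/0.0592 = 5.574, so Q = 3.75 × 10^5.
With Q = [Al³⁺]^2/[Cd²⁺]^3 and the known concentrations, [Cd²⁺]^3 in the denominator gives [Cd²⁺] = 3.3 × 10^-4 M.

3.3 × 10^-4 M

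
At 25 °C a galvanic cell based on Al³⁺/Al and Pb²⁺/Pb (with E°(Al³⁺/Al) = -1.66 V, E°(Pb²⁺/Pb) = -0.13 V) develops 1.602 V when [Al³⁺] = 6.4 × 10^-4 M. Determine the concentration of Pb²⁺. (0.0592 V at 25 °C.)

2.0 M

From the Nernst equation, log Q = n(E° − E)/0.0592 = 6(1.53 − 1.602)/0.0592 = -7.297, so Q = 5.04 × 10^-8.
With Q = [Al³⁺]^2/[Pb²⁺]^3 and the known concentrations, [Pb²⁺]^3 in the denominator gives [Pb²⁺] = 2.0 M.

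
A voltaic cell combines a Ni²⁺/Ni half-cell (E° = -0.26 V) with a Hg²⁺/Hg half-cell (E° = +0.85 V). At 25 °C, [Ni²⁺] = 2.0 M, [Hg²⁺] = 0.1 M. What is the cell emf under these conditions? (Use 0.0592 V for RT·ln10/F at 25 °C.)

The Hg²⁺/Hg couple has the higher reduction potential and acts as the cathode, so E°_cell = +0.85 − (-0.26) = 1.11 V.
Balancing electrons gives n = 2; the reaction quotient is Q = [Ni²⁺]/[Hg²⁺] = 20.0.
At 25 °C, E = E° − (0.0592/n) log Q = 1.11 − (0.0592/2)(1.301) = 1.110 − 0.039 = 1.071 V.

1.07 V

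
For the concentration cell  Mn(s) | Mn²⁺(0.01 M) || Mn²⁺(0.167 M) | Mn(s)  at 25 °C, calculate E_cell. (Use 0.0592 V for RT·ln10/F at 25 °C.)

Both half-cells are Mn²⁺/Mn, so E°_cell = 0. The concentrated side is the cathode; the cell reaction moves Mn²⁺ from high to low concentration with n = 2.
Q = [Mn²⁺]_dilute/[Mn²⁺]_conc = 0.01/0.167 = 0.0599.
E = 0 − (0.0592/2) log Q = −(0.0592/2)(-1.223) = 0.0362 V.

0.036 V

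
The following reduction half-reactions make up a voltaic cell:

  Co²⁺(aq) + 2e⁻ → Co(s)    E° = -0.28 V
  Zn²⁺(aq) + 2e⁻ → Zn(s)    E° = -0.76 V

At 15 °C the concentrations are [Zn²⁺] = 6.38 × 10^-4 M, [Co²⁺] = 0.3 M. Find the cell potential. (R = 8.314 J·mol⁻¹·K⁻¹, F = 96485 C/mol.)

0.556 V

The Co²⁺/Co couple has the higher reduction potential and acts as the cathode, so E°_cell = -0.28 − (-0.76) = 0.48 V.
Balancing electrons gives n = 2; the reaction quotient is Q = [Zn²⁺]/[Co²⁺] = 0.00213.
E = E° − (RT/nF) ln Q = 0.48 − (8.314×288)/(2×96485) × (-6.153) = 0.480 + 0.076 = 0.556 V.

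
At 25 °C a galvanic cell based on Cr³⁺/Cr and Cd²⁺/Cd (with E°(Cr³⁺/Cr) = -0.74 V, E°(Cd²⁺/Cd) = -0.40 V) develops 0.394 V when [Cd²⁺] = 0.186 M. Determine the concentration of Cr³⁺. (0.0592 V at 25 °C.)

1.5 × 10^-4 M

From the Nernst equation, log Q = n(E° − E)/0.0592 = 6(0.34 − 0.394)/0.0592 = -5.473, so Q = 3.37 × 10^-6.
With Q = [Cr³⁺]^2/[Cd²⁺]^3 and the known concentrations, [Cr³⁺]^2 in the numerator gives [Cr³⁺] = 1.5 × 10^-4 M.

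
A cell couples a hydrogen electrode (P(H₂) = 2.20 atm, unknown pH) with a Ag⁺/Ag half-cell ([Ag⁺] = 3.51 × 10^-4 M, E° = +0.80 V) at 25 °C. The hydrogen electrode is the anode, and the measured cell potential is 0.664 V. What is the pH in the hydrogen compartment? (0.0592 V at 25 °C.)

E°_cell = 0.80 V and n = 2.
log Q = n(E° − E)/0.0592 = 2×(0.80 − 0.664)/0.0592 = 4.595.
With Q = [H⁺]^2 / ([Ag⁺]^2·P(H₂)), solving for [H⁺] gives log[H⁺] = -0.986, so pH = 0.99.

pH = 0.99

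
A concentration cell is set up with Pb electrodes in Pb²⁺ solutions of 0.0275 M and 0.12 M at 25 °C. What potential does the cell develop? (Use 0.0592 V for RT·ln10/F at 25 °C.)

0.019 V

Both half-cells are Pb²⁺/Pb, so E°_cell = 0. The concentrated side is the cathode; the cell reaction moves Pb²⁺ from high to low concentration with n = 2.
Q = [Pb²⁺]_dilute/[Pb²⁺]_conc = 0.0275/0.12 = 0.229.
E = 0 − (0.0592/2) log Q = −(0.0592/2)(-0.640) = 0.0189 V.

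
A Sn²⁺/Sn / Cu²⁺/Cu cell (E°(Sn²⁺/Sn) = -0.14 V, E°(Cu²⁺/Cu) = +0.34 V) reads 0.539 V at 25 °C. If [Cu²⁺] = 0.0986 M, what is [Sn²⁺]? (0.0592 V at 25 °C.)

0.001 M

From the Nernst equation, log Q = n(E° − E)/0.0592 = 2(0.48 − 0.539)/0.0592 = -1.993, so Q = 0.0102.
With Q = [Sn²⁺]/[Cu²⁺] and the known concentrations, [Sn²⁺] in the numerator gives [Sn²⁺] = 0.001 M.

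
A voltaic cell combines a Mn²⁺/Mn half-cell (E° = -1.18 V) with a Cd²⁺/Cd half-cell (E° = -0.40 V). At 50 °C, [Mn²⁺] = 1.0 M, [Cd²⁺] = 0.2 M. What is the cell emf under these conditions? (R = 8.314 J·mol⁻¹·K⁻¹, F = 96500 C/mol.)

The Cd²⁺/Cd couple has the higher reduction potential and acts as the cathode, so E°_cell = -0.40 − (-1.18) = 0.78 V.
Balancing electrons gives n = 2; the reaction quotient is Q = [Mn²⁺]/[Cd²⁺] = 5.00.
E = E° − (RT/nF) ln Q = 0.78 − (8.314×323)/(2×96500) × (1.609) = 0.780 − 0.022 = 0.758 V.

0.758 V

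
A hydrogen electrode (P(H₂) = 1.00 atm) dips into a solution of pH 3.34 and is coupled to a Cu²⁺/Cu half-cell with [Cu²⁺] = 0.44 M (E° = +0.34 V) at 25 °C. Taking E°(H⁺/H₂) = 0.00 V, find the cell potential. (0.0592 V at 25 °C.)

The Cu²⁺/Cu couple is the cathode, so E°_cell = 0.34 V; n = 2.
[H⁺] = 10^(−3.34) = 4.6 × 10^-4 M, and Q = [H⁺]^2 / ([Cu²⁺]·P(H₂)) = 4.75 × 10^-7.
E = E° − (0.0592/2) log Q = 0.34 − (0.0592/2)(-6.323) = 0.527 V.

0.53 V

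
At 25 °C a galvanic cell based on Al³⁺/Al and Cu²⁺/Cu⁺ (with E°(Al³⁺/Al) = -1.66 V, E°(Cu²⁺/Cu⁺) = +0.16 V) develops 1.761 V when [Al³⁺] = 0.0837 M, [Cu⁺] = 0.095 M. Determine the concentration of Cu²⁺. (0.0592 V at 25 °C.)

From the Nernst equation, log Q = n(E° − E)/0.0592 = 3(1.82 − 1.761)/0.0592 = 2.990, so Q = 977.
With Q = [Al³⁺]·[Cu⁺]^3/[Cu²⁺]^3 and the known concentrations, [Cu²⁺]^3 in the denominator gives [Cu²⁺] = 0.0042 M.

0.0042 M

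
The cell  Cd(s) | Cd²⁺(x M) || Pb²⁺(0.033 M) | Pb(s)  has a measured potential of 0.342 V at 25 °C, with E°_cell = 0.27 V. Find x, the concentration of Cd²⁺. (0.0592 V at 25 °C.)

From the Nernst equation, log Q = n(E° − E)/0.0592 = 2(0.27 − 0.342)/0.0592 = -2.432, so Q = 0.00369.
With Q = [Cd²⁺]/[Pb²⁺] and the known concentrations, [Cd²⁺] in the numerator gives [Cd²⁺] = 1.2 × 10^-4 M.

1.2 × 10^-4 M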